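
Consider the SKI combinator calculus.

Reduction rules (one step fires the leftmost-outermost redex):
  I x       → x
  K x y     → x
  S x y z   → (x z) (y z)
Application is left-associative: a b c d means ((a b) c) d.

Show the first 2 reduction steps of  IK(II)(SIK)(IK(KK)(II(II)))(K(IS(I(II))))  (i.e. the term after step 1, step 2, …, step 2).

  start: IK(II)(SIK)(IK(KK)(II(II)))(K(IS(I(II))))
  [1] K(II)(SIK)(IK(KK)(II(II)))(K(IS(I(II))))
  [2] II(IK(KK)(II(II)))(K(IS(I(II))))

Answer: after 2 steps: II(IK(KK)(II(II)))(K(IS(I(II))))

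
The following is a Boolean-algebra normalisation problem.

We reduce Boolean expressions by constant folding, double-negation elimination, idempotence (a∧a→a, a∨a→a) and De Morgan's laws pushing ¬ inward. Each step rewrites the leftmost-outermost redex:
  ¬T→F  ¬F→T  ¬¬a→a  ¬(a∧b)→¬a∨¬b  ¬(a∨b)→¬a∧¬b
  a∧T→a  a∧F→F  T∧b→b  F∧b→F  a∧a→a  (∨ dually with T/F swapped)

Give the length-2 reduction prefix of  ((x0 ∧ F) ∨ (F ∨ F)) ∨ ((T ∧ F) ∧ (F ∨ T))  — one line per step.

  start: ((x0 ∧ F) ∨ (F ∨ F)) ∨ ((T ∧ F) ∧ (F ∨ T))
  step 1: (F ∨ (F ∨ F)) ∨ ((T ∧ F) ∧ (F ∨ T))
  step 2: (F ∨ F) ∨ ((T ∧ F) ∧ (F ∨ T))

Answer: after 2 steps: (F ∨ F) ∨ ((T ∧ F) ∧ (F ∨ T))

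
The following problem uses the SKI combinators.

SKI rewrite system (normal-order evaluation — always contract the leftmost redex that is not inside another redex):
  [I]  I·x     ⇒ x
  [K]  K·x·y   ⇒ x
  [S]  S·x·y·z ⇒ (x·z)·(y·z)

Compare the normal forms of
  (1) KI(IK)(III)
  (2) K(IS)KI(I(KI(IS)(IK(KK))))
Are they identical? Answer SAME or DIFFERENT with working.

Answer: DIFFERENT — A ⇓ I, B ⇓ SI(K(KK))

Reduction:
Term A:
  start: KI(IK)(III)
  [1] I(III)
  [2] III
  [3] II
  [4] I

Term B:
  start: K(IS)KI(I(KI(IS)(IK(KK))))
  [1] ISI(I(KI(IS)(IK(KK))))
  [2] SI(I(KI(IS)(IK(KK))))
  [3] SI(KI(IS)(IK(KK)))
  [4] SI(I(IK(KK)))
  [5] SI(IK(KK))
  [6] SI(K(KK))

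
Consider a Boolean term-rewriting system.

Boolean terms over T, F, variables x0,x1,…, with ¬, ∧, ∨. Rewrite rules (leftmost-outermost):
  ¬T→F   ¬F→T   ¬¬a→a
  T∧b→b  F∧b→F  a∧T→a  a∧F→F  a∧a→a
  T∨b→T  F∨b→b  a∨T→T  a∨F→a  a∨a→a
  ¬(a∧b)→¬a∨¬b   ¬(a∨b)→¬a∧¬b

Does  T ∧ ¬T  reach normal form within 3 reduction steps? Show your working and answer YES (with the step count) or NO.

  start: T ∧ ¬T
  →1  ¬T
  →2  F

Answer: YES — reaches normal form F in 2 ≤ 3 steps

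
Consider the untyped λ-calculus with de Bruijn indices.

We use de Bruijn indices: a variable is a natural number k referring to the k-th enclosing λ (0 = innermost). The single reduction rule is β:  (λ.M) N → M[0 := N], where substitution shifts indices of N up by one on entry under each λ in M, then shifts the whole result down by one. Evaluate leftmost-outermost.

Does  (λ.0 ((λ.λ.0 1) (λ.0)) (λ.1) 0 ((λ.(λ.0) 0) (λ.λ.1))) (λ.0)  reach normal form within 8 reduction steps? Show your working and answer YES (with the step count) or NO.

Answer: NO — after 8 steps the term is (λ.0) (λ.λ.1), not yet normal

Working:
  start: (λ.0 ((λ.λ.0 1) (λ.0)) (λ.1) 0 ((λ.(λ.0) 0) (λ.λ.1))) (λ.0)
  step 1: (λ.0) ((λ.λ.0 1) (λ.0)) (λ.λ.0) (λ.0) ((λ.(λ.0) 0) (λ.λ.1))
  step 2: (λ.λ.0 1) (λ.0) (λ.λ.0) (λ.0) ((λ.(λ.0) 0) (λ.λ.1))
  step 3: (λ.0 (λ.0)) (λ.λ.0) (λ.0) ((λ.(λ.0) 0) (λ.λ.1))
  step 4: (λ.λ.0) (λ.0) (λ.0) ((λ.(λ.0) 0) (λ.λ.1))
  step 5: (λ.0) (λ.0) ((λ.(λ.0) 0) (λ.λ.1))
  step 6: (λ.0) ((λ.(λ.0) 0) (λ.λ.1))
  step 7: (λ.(λ.0) 0) (λ.λ.1)
  step 8: (λ.0) (λ.λ.1)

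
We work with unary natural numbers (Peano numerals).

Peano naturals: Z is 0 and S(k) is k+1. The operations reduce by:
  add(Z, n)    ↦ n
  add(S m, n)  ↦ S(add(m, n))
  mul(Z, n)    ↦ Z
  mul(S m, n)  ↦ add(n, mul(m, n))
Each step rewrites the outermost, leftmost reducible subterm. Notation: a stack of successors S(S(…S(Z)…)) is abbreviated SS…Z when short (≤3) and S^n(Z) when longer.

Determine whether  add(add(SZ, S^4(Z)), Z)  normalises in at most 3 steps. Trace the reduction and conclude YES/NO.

Answer: NO — after 3 steps the term is S(add(S^4(Z), Z)), not yet normal

Working:
  start: add(add(SZ, S^4(Z)), Z)
  step 1: add(S(add(Z, S^4(Z))), Z)
  step 2: S(add(add(Z, S^4(Z)), Z))
  step 3: S(add(S^4(Z), Z))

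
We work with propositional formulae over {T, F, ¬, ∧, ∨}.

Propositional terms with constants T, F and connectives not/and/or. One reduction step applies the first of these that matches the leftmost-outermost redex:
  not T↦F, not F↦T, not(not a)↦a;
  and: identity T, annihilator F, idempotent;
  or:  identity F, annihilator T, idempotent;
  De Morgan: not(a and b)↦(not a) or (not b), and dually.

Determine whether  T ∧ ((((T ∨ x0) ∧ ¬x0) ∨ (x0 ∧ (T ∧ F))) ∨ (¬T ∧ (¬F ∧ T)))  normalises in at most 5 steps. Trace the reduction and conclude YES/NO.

  start: T ∧ ((((T ∨ x0) ∧ ¬x0) ∨ (x0 ∧ (T ∧ F))) ∨ (¬T ∧ (¬F ∧ T)))
  [1] (((T ∨ x0) ∧ ¬x0) ∨ (x0 ∧ (T ∧ F))) ∨ (¬T ∧ (¬F ∧ T))
  [2] ((T ∧ ¬x0) ∨ (x0 ∧ (T ∧ F))) ∨ (¬T ∧ (¬F ∧ T))
  [3] (¬x0 ∨ (x0 ∧ (T ∧ F))) ∨ (¬T ∧ (¬F ∧ T))
  [4] (¬x0 ∨ (x0 ∧ F)) ∨ (¬T ∧ (¬F ∧ T))
  [5] (¬x0 ∨ F) ∨ (¬T ∧ (¬F ∧ T))

Answer: NO — after 5 steps the term is (¬x0 ∨ F) ∨ (¬T ∧ (¬F ∧ T)), not yet normal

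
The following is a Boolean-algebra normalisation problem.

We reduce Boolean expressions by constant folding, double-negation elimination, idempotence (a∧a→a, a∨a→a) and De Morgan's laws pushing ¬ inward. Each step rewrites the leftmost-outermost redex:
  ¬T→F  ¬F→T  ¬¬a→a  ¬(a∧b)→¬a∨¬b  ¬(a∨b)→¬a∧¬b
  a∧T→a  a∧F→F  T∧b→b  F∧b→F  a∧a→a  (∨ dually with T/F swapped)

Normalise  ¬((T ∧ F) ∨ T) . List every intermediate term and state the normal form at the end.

Answer: normal form = F  (in 7 steps)

Derivation:
  start: ¬((T ∧ F) ∨ T)
  [1] ¬(T ∧ F) ∧ ¬T
  [2] (¬T ∨ ¬F) ∧ ¬T
  [3] (F ∨ ¬F) ∧ ¬T
  [4] ¬F ∧ ¬T
  [5] T ∧ ¬T
  [6] ¬T
  [7] F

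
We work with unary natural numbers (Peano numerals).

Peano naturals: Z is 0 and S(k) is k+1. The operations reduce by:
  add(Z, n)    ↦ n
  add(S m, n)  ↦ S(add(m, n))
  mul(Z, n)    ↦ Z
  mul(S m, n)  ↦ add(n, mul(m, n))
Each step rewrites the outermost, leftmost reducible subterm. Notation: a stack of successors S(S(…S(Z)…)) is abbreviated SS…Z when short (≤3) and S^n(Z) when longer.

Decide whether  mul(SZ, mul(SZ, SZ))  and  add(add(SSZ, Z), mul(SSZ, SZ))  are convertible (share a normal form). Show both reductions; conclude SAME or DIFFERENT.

Answer: DIFFERENT — A ⇓ SZ, B ⇓ S^4(Z)

Derivation:
Term A:
  start: mul(SZ, mul(SZ, SZ))
  [1] add(mul(SZ, SZ), mul(Z, mul(SZ, SZ)))
  [2] add(add(SZ, mul(Z, SZ)), mul(Z, mul(SZ, SZ)))
  [3] add(S(add(Z, mul(Z, SZ))), mul(Z, mul(SZ, SZ)))
  [4] S(add(add(Z, mul(Z, SZ)), mul(Z, mul(SZ, SZ))))
  [5] S(add(mul(Z, SZ), mul(Z, mul(SZ, SZ))))
  [6] S(add(Z, mul(Z, mul(SZ, SZ))))
  [7] S(mul(Z, mul(SZ, SZ)))
  [8] SZ

Term B:
  start: add(add(SSZ, Z), mul(SSZ, SZ))
  [1] add(S(add(SZ, Z)), mul(SSZ, SZ))
  [2] S(add(add(SZ, Z), mul(SSZ, SZ)))
  [3] S(add(S(add(Z, Z)), mul(SSZ, SZ)))
  [4] S(S(add(add(Z, Z), mul(SSZ, SZ))))
  [5] S(S(add(Z, mul(SSZ, SZ))))
  [6] S(S(mul(SSZ, SZ)))
  [7] S(S(add(SZ, mul(SZ, SZ))))
  [8] S(S(S(add(Z, mul(SZ, SZ)))))
  [9] S(S(S(mul(SZ, SZ))))
  [10] S(S(S(add(SZ, mul(Z, SZ)))))
  [11] S(S(S(S(add(Z, mul(Z, SZ))))))
  [12] S(S(S(S(mul(Z, SZ)))))
  [13] S^4(Z)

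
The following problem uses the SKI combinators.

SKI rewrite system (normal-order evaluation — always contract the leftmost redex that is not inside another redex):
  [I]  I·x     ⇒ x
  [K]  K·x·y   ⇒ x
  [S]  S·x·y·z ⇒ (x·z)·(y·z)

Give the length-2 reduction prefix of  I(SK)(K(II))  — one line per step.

  start: I(SK)(K(II))
  [1] SK(K(II))
  [2] SK(KI)

Answer: after 2 steps: SK(KI)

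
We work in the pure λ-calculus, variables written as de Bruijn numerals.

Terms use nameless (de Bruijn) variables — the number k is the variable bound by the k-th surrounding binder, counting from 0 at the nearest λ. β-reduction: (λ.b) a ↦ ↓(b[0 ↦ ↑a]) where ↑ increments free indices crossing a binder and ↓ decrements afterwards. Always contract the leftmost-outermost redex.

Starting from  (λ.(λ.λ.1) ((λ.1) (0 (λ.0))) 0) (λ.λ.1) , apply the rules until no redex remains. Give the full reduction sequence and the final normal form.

  start: (λ.(λ.λ.1) ((λ.1) (0 (λ.0))) 0) (λ.λ.1)
  [1] (λ.λ.1) ((λ.λ.λ.1) ((λ.λ.1) (λ.0))) (λ.λ.1)
  [2] (λ.(λ.λ.λ.1) ((λ.λ.1) (λ.0))) (λ.λ.1)
  [3] (λ.λ.λ.1) ((λ.λ.1) (λ.0))
  [4] λ.λ.1

Answer: normal form = λ.λ.1  (in 4 steps)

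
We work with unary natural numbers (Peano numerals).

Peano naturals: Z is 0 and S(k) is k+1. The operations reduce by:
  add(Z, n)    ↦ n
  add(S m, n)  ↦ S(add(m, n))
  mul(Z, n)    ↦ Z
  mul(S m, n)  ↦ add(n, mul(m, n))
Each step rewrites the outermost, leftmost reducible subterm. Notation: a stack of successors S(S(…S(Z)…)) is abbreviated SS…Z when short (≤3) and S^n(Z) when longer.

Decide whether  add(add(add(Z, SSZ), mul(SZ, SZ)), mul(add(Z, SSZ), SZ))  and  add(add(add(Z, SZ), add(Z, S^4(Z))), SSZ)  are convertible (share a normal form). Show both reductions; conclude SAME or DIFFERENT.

Answer: DIFFERENT — A ⇓ S^5(Z), B ⇓ S^7(Z)

Reduction:
Term A:
  start: add(add(add(Z, SSZ), mul(SZ, SZ)), mul(add(Z, SSZ), SZ))
  [1] add(add(SSZ, mul(SZ, SZ)), mul(add(Z, SSZ), SZ))
  [2] add(S(add(SZ, mul(SZ, SZ))), mul(add(Z, SSZ), SZ))
  [3] S(add(add(SZ, mul(SZ, SZ)), mul(add(Z, SSZ), SZ)))
  [4] S(add(S(add(Z, mul(SZ, SZ))), mul(add(Z, SSZ), SZ)))
  [5] S(S(add(add(Z, mul(SZ, SZ)), mul(add(Z, SSZ), SZ))))
  [6] S(S(add(mul(SZ, SZ), mul(add(Z, SSZ), SZ))))
  [7] S(S(add(add(SZ, mul(Z, SZ)), mul(add(Z, SSZ), SZ))))
  [8] S(S(add(S(add(Z, mul(Z, SZ))), mul(add(Z, SSZ), SZ))))
  [9] S(S(S(add(add(Z, mul(Z, SZ)), mul(add(Z, SSZ), SZ)))))
  [10] S(S(S(add(mul(Z, SZ), mul(add(Z, SSZ), SZ)))))
  [11] S(S(S(add(Z, mul(add(Z, SSZ), SZ)))))
  [12] S(S(S(mul(add(Z, SSZ), SZ))))
  [13] S(S(S(mul(SSZ, SZ))))
  [14] S(S(S(add(SZ, mul(SZ, SZ)))))
  [15] S(S(S(S(add(Z, mul(SZ, SZ))))))
  [16] S(S(S(S(mul(SZ, SZ)))))
  [17] S(S(S(S(add(SZ, mul(Z, SZ))))))
  [18] S(S(S(S(S(add(Z, mul(Z, SZ)))))))
  [19] S(S(S(S(S(mul(Z, SZ))))))
  [20] S^5(Z)

Term B:
  start: add(add(add(Z, SZ), add(Z, S^4(Z))), SSZ)
  [1] add(add(SZ, add(Z, S^4(Z))), SSZ)
  [2] add(S(add(Z, add(Z, S^4(Z)))), SSZ)
  [3] S(add(add(Z, add(Z, S^4(Z))), SSZ))
  [4] S(add(add(Z, S^4(Z)), SSZ))
  [5] S(add(S^4(Z), SSZ))
  [6] S(S(add(SSSZ, SSZ)))
  [7] S(S(S(add(SSZ, SSZ))))
  [8] S(S(S(S(add(SZ, SSZ)))))
  [9] S(S(S(S(S(add(Z, SSZ))))))
  [10] S^7(Z)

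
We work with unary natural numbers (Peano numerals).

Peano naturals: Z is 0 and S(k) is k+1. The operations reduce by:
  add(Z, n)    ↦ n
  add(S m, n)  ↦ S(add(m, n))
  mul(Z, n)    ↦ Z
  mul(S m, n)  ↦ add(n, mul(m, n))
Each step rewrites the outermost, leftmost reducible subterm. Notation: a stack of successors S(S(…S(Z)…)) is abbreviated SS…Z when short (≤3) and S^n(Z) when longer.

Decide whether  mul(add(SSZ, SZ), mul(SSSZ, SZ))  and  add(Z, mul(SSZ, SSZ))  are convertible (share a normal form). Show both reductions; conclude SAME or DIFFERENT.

Answer: DIFFERENT — A ⇓ S^9(Z), B ⇓ S^4(Z)

Reduction:
Term A:
  start: mul(add(SSZ, SZ), mul(SSSZ, SZ))
  →1  mul(S(add(SZ, SZ)), mul(SSSZ, SZ))
  →2  add(mul(SSSZ, SZ), mul(add(SZ, SZ), mul(SSSZ, SZ)))
  →3  add(add(SZ, mul(SSZ, SZ)), mul(add(SZ, SZ), mul(SSSZ, SZ)))
  →4  add(S(add(Z, mul(SSZ, SZ))), mul(add(SZ, SZ), mul(SSSZ, SZ)))
  →5  S(add(add(Z, mul(SSZ, SZ)), mul(add(SZ, SZ), mul(SSSZ, SZ))))
  →6  S(add(mul(SSZ, SZ), mul(add(SZ, SZ), mul(SSSZ, SZ))))
  →7  S(add(add(SZ, mul(SZ, SZ)), mul(add(SZ, SZ), mul(SSSZ, SZ))))
  →8  S(add(S(add(Z, mul(SZ, SZ))), mul(add(SZ, SZ), mul(SSSZ, SZ))))
  →9  S(S(add(add(Z, mul(SZ, SZ)), mul(add(SZ, SZ), mul(SSSZ, SZ)))))
  →10  S(S(add(mul(SZ, SZ), mul(add(SZ, SZ), mul(SSSZ, SZ)))))
  →11  S(S(add(add(SZ, mul(Z, SZ)), mul(add(SZ, SZ), mul(SSSZ, SZ)))))
  →12  S(S(add(S(add(Z, mul(Z, SZ))), mul(add(SZ, SZ), mul(SSSZ, SZ)))))
  →13  S(S(S(add(add(Z, mul(Z, SZ)), mul(add(SZ, SZ), mul(SSSZ, SZ))))))
  →14  S(S(S(add(mul(Z, SZ), mul(add(SZ, SZ), mul(SSSZ, SZ))))))
  →15  S(S(S(add(Z, mul(add(SZ, SZ), mul(SSSZ, SZ))))))
  →16  S(S(S(mul(add(SZ, SZ), mul(SSSZ, SZ)))))
  →17  S(S(S(mul(S(add(Z, SZ)), mul(SSSZ, SZ)))))
  →18  S(S(S(add(mul(SSSZ, SZ), mul(add(Z, SZ), mul(SSSZ, SZ))))))
  →19  S(S(S(add(add(SZ, mul(SSZ, SZ)), mul(add(Z, SZ), mul(SSSZ, SZ))))))
  →20  S(S(S(add(S(add(Z, mul(SSZ, SZ))), mul(add(Z, SZ), mul(SSSZ, SZ))))))
  →21  S(S(S(S(add(add(Z, mul(SSZ, SZ)), mul(add(Z, SZ), mul(SSSZ, SZ)))))))
  →22  S(S(S(S(add(mul(SSZ, SZ), mul(add(Z, SZ), mul(SSSZ, SZ)))))))
  →23  S(S(S(S(add(add(SZ, mul(SZ, SZ)), mul(add(Z, SZ), mul(SSSZ, SZ)))))))
  →24  S(S(S(S(add(S(add(Z, mul(SZ, SZ))), mul(add(Z, SZ), mul(SSSZ, SZ)))))))
  →25  S(S(S(S(S(add(add(Z, mul(SZ, SZ)), mul(add(Z, SZ), mul(SSSZ, SZ))))))))
  →26  S(S(S(S(S(add(mul(SZ, SZ), mul(add(Z, SZ), mul(SSSZ, SZ))))))))
  →27  S(S(S(S(S(add(add(SZ, mul(Z, SZ)), mul(add(Z, SZ), mul(SSSZ, SZ))))))))
  →28  S(S(S(S(S(add(S(add(Z, mul(Z, SZ))), mul(add(Z, SZ), mul(SSSZ, SZ))))))))
  →29  S(S(S(S(S(S(add(add(Z, mul(Z, SZ)), mul(add(Z, SZ), mul(SSSZ, SZ)))))))))
  →30  S(S(S(S(S(S(add(mul(Z, SZ), mul(add(Z, SZ), mul(SSSZ, SZ)))))))))
  →31  S(S(S(S(S(S(add(Z, mul(add(Z, SZ), mul(SSSZ, SZ)))))))))
  →32  S(S(S(S(S(S(mul(add(Z, SZ), mul(SSSZ, SZ))))))))
  →33  S(S(S(S(S(S(mul(SZ, mul(SSSZ, SZ))))))))
  →34  S(S(S(S(S(S(add(mul(SSSZ, SZ), mul(Z, mul(SSSZ, SZ)))))))))
  →35  S(S(S(S(S(S(add(add(SZ, mul(SSZ, SZ)), mul(Z, mul(SSSZ, SZ)))))))))
  →36  S(S(S(S(S(S(add(S(add(Z, mul(SSZ, SZ))), mul(Z, mul(SSSZ, SZ)))))))))
  →37  S(S(S(S(S(S(S(add(add(Z, mul(SSZ, SZ)), mul(Z, mul(SSSZ, SZ))))))))))
  →38  S(S(S(S(S(S(S(add(mul(SSZ, SZ), mul(Z, mul(SSSZ, SZ))))))))))
  →39  S(S(S(S(S(S(S(add(add(SZ, mul(SZ, SZ)), mul(Z, mul(SSSZ, SZ))))))))))
  →40  S(S(S(S(S(S(S(add(S(add(Z, mul(SZ, SZ))), mul(Z, mul(SSSZ, SZ))))))))))
  →41  S(S(S(S(S(S(S(S(add(add(Z, mul(SZ, SZ)), mul(Z, mul(SSSZ, SZ)))))))))))
  →42  S(S(S(S(S(S(S(S(add(mul(SZ, SZ), mul(Z, mul(SSSZ, SZ)))))))))))
  →43  S(S(S(S(S(S(S(S(add(add(SZ, mul(Z, SZ)), mul(Z, mul(SSSZ, SZ)))))))))))
  →44  S(S(S(S(S(S(S(S(add(S(add(Z, mul(Z, SZ))), mul(Z, mul(SSSZ, SZ)))))))))))
  →45  S(S(S(S(S(S(S(S(S(add(add(Z, mul(Z, SZ)), mul(Z, mul(SSSZ, SZ))))))))))))
  →46  S(S(S(S(S(S(S(S(S(add(mul(Z, SZ), mul(Z, mul(SSSZ, SZ))))))))))))
  →47  S(S(S(S(S(S(S(S(S(add(Z, mul(Z, mul(SSSZ, SZ))))))))))))
  →48  S(S(S(S(S(S(S(S(S(mul(Z, mul(SSSZ, SZ)))))))))))
  →49  S^9(Z)

Term B:
  start: add(Z, mul(SSZ, SSZ))
  →1  mul(SSZ, SSZ)
  →2  add(SSZ, mul(SZ, SSZ))
  →3  S(add(SZ, mul(SZ, SSZ)))
  →4  S(S(add(Z, mul(SZ, SSZ))))
  →5  S(S(mul(SZ, SSZ)))
  →6  S(S(add(SSZ, mul(Z, SSZ))))
  →7  S(S(S(add(SZ, mul(Z, SSZ)))))
  →8  S(S(S(S(add(Z, mul(Z, SSZ))))))
  →9  S(S(S(S(mul(Z, SSZ)))))
  →10  S^4(Z)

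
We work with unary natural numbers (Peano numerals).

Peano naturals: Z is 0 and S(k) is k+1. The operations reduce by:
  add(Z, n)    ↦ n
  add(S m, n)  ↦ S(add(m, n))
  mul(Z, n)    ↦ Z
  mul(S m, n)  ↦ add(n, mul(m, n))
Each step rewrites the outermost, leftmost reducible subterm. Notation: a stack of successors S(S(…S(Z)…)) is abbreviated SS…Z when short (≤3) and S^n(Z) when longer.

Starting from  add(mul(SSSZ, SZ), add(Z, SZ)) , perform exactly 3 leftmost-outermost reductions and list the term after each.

Answer: after 3 steps: S(add(add(Z, mul(SSZ, SZ)), add(Z, SZ)))

Working:
  start: add(mul(SSSZ, SZ), add(Z, SZ))
  →1  add(add(SZ, mul(SSZ, SZ)), add(Z, SZ))
  →2  add(S(add(Z, mul(SSZ, SZ))), add(Z, SZ))
  →3  S(add(add(Z, mul(SSZ, SZ)), add(Z, SZ)))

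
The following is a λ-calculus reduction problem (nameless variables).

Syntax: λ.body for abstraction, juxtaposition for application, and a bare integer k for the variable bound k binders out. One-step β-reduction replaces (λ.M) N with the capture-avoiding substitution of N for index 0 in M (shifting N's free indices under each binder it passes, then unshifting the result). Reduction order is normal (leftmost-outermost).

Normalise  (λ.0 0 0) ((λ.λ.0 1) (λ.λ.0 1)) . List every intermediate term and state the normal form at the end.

  start: (λ.0 0 0) ((λ.λ.0 1) (λ.λ.0 1))
  [1] (λ.λ.0 1) (λ.λ.0 1) ((λ.λ.0 1) (λ.λ.0 1)) ((λ.λ.0 1) (λ.λ.0 1))
  [2] (λ.0 (λ.λ.0 1)) ((λ.λ.0 1) (λ.λ.0 1)) ((λ.λ.0 1) (λ.λ.0 1))
  [3] (λ.λ.0 1) (λ.λ.0 1) (λ.λ.0 1) ((λ.λ.0 1) (λ.λ.0 1))
  [4] (λ.0 (λ.λ.0 1)) (λ.λ.0 1) ((λ.λ.0 1) (λ.λ.0 1))
  [5] (λ.λ.0 1) (λ.λ.0 1) ((λ.λ.0 1) (λ.λ.0 1))
  [6] (λ.0 (λ.λ.0 1)) ((λ.λ.0 1) (λ.λ.0 1))
  [7] (λ.λ.0 1) (λ.λ.0 1) (λ.λ.0 1)
  [8] (λ.0 (λ.λ.0 1)) (λ.λ.0 1)
  [9] (λ.λ.0 1) (λ.λ.0 1)
  [10] λ.0 (λ.λ.0 1)

Answer: normal form = λ.0 (λ.λ.0 1)  (in 10 steps)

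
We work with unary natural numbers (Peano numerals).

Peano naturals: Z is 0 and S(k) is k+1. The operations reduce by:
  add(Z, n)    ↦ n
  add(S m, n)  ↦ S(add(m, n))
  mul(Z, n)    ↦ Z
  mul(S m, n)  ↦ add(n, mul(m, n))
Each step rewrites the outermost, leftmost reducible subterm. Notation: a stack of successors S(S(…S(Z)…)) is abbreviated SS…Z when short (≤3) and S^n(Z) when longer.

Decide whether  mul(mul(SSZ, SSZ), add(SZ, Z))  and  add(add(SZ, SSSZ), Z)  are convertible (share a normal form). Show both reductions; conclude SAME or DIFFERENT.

Answer: SAME — A ⇓ S^4(Z), B ⇓ S^4(Z)

Derivation:
Term A:
  start: mul(mul(SSZ, SSZ), add(SZ, Z))
  [1] mul(add(SSZ, mul(SZ, SSZ)), add(SZ, Z))
  [2] mul(S(add(SZ, mul(SZ, SSZ))), add(SZ, Z))
  [3] add(add(SZ, Z), mul(add(SZ, mul(SZ, SSZ)), add(SZ, Z)))
  [4] add(S(add(Z, Z)), mul(add(SZ, mul(SZ, SSZ)), add(SZ, Z)))
  [5] S(add(add(Z, Z), mul(add(SZ, mul(SZ, SSZ)), add(SZ, Z))))
  [6] S(add(Z, mul(add(SZ, mul(SZ, SSZ)), add(SZ, Z))))
  [7] S(mul(add(SZ, mul(SZ, SSZ)), add(SZ, Z)))
  [8] S(mul(S(add(Z, mul(SZ, SSZ))), add(SZ, Z)))
  [9] S(add(add(SZ, Z), mul(add(Z, mul(SZ, SSZ)), add(SZ, Z))))
  [10] S(add(S(add(Z, Z)), mul(add(Z, mul(SZ, SSZ)), add(SZ, Z))))
  [11] S(S(add(add(Z, Z), mul(add(Z, mul(SZ, SSZ)), add(SZ, Z)))))
  [12] S(S(add(Z, mul(add(Z, mul(SZ, SSZ)), add(SZ, Z)))))
  [13] S(S(mul(add(Z, mul(SZ, SSZ)), add(SZ, Z))))
  [14] S(S(mul(mul(SZ, SSZ), add(SZ, Z))))
  [15] S(S(mul(add(SSZ, mul(Z, SSZ)), add(SZ, Z))))
  [16] S(S(mul(S(add(SZ, mul(Z, SSZ))), add(SZ, Z))))
  [17] S(S(add(add(SZ, Z), mul(add(SZ, mul(Z, SSZ)), add(SZ, Z)))))
  [18] S(S(add(S(add(Z, Z)), mul(add(SZ, mul(Z, SSZ)), add(SZ, Z)))))
  [19] S(S(S(add(add(Z, Z), mul(add(SZ, mul(Z, SSZ)), add(SZ, Z))))))
  [20] S(S(S(add(Z, mul(add(SZ, mul(Z, SSZ)), add(SZ, Z))))))
  [21] S(S(S(mul(add(SZ, mul(Z, SSZ)), add(SZ, Z)))))
  [22] S(S(S(mul(S(add(Z, mul(Z, SSZ))), add(SZ, Z)))))
  [23] S(S(S(add(add(SZ, Z), mul(add(Z, mul(Z, SSZ)), add(SZ, Z))))))
  [24] S(S(S(add(S(add(Z, Z)), mul(add(Z, mul(Z, SSZ)), add(SZ, Z))))))
  [25] S(S(S(S(add(add(Z, Z), mul(add(Z, mul(Z, SSZ)), add(SZ, Z)))))))
  [26] S(S(S(S(add(Z, mul(add(Z, mul(Z, SSZ)), add(SZ, Z)))))))
  [27] S(S(S(S(mul(add(Z, mul(Z, SSZ)), add(SZ, Z))))))
  [28] S(S(S(S(mul(mul(Z, SSZ), add(SZ, Z))))))
  [29] S(S(S(S(mul(Z, add(SZ, Z))))))
  [30] S^4(Z)

Term B:
  start: add(add(SZ, SSSZ), Z)
  [1] add(S(add(Z, SSSZ)), Z)
  [2] S(add(add(Z, SSSZ), Z))
  [3] S(add(SSSZ, Z))
  [4] S(S(add(SSZ, Z)))
  [5] S(S(S(add(SZ, Z))))
  [6] S(S(S(S(add(Z, Z)))))
  [7] S^4(Z)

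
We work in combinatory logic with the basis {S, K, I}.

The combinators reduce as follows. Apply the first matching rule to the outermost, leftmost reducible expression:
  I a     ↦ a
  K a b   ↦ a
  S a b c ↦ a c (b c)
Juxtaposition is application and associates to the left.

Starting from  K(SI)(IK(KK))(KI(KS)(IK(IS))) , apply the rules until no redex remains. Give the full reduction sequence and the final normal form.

Answer: normal form = SI(KS)  (in 5 steps)

Derivation:
  start: K(SI)(IK(KK))(KI(KS)(IK(IS)))
  →1  SI(KI(KS)(IK(IS)))
  →2  SI(I(IK(IS)))
  →3  SI(IK(IS))
  →4  SI(K(IS))
  →5  SI(KS)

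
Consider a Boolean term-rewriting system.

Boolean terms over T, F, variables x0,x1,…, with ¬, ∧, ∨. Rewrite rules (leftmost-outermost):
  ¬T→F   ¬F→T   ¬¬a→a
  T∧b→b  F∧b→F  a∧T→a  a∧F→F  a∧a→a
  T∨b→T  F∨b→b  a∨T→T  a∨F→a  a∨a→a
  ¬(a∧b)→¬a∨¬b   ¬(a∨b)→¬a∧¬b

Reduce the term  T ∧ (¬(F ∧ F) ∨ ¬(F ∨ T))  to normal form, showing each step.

Answer: normal form = T  (in 5 steps)

Reduction:
  start: T ∧ (¬(F ∧ F) ∨ ¬(F ∨ T))
  [1] ¬(F ∧ F) ∨ ¬(F ∨ T)
  [2] (¬F ∨ ¬F) ∨ ¬(F ∨ T)
  [3] ¬F ∨ ¬(F ∨ T)
  [4] T ∨ ¬(F ∨ T)
  [5] T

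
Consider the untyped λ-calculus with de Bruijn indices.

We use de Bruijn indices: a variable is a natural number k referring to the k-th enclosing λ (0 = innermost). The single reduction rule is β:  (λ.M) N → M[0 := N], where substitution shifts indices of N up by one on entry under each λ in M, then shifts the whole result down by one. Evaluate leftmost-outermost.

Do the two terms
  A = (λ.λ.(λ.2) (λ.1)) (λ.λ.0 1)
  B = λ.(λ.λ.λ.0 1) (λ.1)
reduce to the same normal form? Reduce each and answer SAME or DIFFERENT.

Term A:
  start: (λ.λ.(λ.2) (λ.1)) (λ.λ.0 1)
  →1  λ.(λ.λ.λ.0 1) (λ.1)
  →2  λ.λ.λ.0 1

Term B:
  start: λ.(λ.λ.λ.0 1) (λ.1)
  →1  λ.λ.λ.0 1

Answer: SAME — A ⇓ λ.λ.λ.0 1, B ⇓ λ.λ.λ.0 1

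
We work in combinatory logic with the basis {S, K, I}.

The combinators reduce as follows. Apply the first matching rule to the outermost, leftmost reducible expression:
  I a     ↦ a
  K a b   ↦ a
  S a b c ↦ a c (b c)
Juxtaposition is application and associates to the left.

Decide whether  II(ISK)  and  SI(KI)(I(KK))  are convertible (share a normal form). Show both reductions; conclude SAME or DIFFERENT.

Answer: DIFFERENT — A ⇓ SK, B ⇓ K

Reduction:
Term A:
  start: II(ISK)
  →1  I(ISK)
  →2  ISK
  →3  SK

Term B:
  start: SI(KI)(I(KK))
  →1  I(I(KK))(KI(I(KK)))
  →2  I(KK)(KI(I(KK)))
  →3  KK(KI(I(KK)))
  →4  K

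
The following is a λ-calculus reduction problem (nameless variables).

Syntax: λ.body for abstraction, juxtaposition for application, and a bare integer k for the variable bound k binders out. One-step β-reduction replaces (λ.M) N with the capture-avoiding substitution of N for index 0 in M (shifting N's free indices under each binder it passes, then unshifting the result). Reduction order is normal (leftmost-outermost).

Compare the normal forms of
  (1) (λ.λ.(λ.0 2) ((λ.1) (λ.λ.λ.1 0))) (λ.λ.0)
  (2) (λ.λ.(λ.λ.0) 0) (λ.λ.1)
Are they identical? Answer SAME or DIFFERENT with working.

Term A:
  start: (λ.λ.(λ.0 2) ((λ.1) (λ.λ.λ.1 0))) (λ.λ.0)
  step 1: λ.(λ.0 (λ.λ.0)) ((λ.1) (λ.λ.λ.1 0))
  step 2: λ.(λ.1) (λ.λ.λ.1 0) (λ.λ.0)
  step 3: λ.0 (λ.λ.0)

Term B:
  start: (λ.λ.(λ.λ.0) 0) (λ.λ.1)
  step 1: λ.(λ.λ.0) 0
  step 2: λ.λ.0

Answer: DIFFERENT — A ⇓ λ.0 (λ.λ.0), B ⇓ λ.λ.0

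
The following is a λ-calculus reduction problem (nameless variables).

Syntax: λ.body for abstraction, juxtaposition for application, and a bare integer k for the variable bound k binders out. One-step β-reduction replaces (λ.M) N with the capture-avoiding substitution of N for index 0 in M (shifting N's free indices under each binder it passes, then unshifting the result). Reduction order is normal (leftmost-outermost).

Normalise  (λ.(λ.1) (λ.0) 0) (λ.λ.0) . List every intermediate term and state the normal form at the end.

  start: (λ.(λ.1) (λ.0) 0) (λ.λ.0)
  →1  (λ.λ.λ.0) (λ.0) (λ.λ.0)
  →2  (λ.λ.0) (λ.λ.0)
  →3  λ.0

Answer: normal form = λ.0  (in 3 steps)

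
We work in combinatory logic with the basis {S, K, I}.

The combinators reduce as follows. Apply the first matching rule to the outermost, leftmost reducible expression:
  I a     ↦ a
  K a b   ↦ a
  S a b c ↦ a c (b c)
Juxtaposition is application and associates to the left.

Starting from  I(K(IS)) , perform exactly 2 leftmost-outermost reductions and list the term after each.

Answer: after 2 steps: KS

Derivation:
  start: I(K(IS))
  [1] K(IS)
  [2] KS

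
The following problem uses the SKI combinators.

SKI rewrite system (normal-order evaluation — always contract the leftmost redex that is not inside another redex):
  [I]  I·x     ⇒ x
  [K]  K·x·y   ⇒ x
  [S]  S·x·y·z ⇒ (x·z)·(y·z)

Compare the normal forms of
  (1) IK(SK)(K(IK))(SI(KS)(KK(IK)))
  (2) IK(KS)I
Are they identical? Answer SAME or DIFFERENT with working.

Answer: DIFFERENT — A ⇓ SK(KS), B ⇓ KS

Reduction:
Term A:
  start: IK(SK)(K(IK))(SI(KS)(KK(IK)))
  →1  K(SK)(K(IK))(SI(KS)(KK(IK)))
  →2  SK(SI(KS)(KK(IK)))
  →3  SK(I(KK(IK))(KS(KK(IK))))
  →4  SK(KK(IK)(KS(KK(IK))))
  →5  SK(K(KS(KK(IK))))
  →6  SK(KS)

Term B:
  start: IK(KS)I
  →1  K(KS)I
  →2  KS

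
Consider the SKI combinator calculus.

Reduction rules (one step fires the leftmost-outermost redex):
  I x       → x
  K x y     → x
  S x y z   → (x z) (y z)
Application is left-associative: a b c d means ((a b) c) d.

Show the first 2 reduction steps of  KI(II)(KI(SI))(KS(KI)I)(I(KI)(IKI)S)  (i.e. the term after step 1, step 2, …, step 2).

Answer: after 2 steps: KI(SI)(KS(KI)I)(I(KI)(IKI)S)

Reduction:
  start: KI(II)(KI(SI))(KS(KI)I)(I(KI)(IKI)S)
  [1] I(KI(SI))(KS(KI)I)(I(KI)(IKI)S)
  [2] KI(SI)(KS(KI)I)(I(KI)(IKI)S)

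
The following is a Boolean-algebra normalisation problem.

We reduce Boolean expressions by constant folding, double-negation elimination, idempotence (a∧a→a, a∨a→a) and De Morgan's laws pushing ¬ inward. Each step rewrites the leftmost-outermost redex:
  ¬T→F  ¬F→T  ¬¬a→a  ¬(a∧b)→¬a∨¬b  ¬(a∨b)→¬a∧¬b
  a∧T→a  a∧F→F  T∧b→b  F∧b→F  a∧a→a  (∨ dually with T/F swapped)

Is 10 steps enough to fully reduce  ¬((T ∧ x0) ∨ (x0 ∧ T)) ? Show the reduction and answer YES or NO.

Answer: YES — reaches normal form ¬x0 in 8 ≤ 10 steps

Reduction:
  start: ¬((T ∧ x0) ∨ (x0 ∧ T))
  step 1: ¬(T ∧ x0) ∧ ¬(x0 ∧ T)
  step 2: (¬T ∨ ¬x0) ∧ ¬(x0 ∧ T)
  step 3: (F ∨ ¬x0) ∧ ¬(x0 ∧ T)
  step 4: ¬x0 ∧ ¬(x0 ∧ T)
  step 5: ¬x0 ∧ (¬x0 ∨ ¬T)
  step 6: ¬x0 ∧ (¬x0 ∨ F)
  step 7: ¬x0 ∧ ¬x0
  step 8: ¬x0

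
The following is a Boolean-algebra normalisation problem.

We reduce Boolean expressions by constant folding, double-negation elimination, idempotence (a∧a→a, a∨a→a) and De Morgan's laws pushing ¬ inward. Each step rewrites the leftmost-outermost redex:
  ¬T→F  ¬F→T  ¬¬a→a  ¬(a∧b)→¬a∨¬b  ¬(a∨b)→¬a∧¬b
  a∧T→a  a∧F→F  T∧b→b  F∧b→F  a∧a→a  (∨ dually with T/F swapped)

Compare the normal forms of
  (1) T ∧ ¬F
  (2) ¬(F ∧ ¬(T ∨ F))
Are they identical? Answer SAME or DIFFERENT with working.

Term A:
  start: T ∧ ¬F
  step 1: ¬F
  step 2: T

Term B:
  start: ¬(F ∧ ¬(T ∨ F))
  step 1: ¬F ∨ ¬¬(T ∨ F)
  step 2: T ∨ ¬¬(T ∨ F)
  step 3: T

Answer: SAME — A ⇓ T, B ⇓ T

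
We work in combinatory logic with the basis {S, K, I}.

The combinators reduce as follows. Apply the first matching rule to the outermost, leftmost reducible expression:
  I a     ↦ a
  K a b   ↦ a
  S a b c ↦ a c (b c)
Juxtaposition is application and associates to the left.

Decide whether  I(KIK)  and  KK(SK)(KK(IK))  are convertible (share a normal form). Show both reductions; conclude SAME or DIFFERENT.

Term A:
  start: I(KIK)
  step 1: KIK
  step 2: I

Term B:
  start: KK(SK)(KK(IK))
  step 1: K(KK(IK))
  step 2: KK

Answer: DIFFERENT — A ⇓ I, B ⇓ KK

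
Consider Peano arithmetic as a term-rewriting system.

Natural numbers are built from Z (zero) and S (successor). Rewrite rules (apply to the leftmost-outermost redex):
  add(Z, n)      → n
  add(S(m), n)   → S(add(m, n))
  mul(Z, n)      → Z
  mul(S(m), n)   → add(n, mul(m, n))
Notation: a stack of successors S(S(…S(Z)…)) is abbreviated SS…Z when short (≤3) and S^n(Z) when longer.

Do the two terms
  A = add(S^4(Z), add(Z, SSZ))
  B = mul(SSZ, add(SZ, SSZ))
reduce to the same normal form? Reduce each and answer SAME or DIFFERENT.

Answer: SAME — A ⇓ S^6(Z), B ⇓ S^6(Z)

Working:
Term A:
  start: add(S^4(Z), add(Z, SSZ))
  [1] S(add(SSSZ, add(Z, SSZ)))
  [2] S(S(add(SSZ, add(Z, SSZ))))
  [3] S(S(S(add(SZ, add(Z, SSZ)))))
  [4] S(S(S(S(add(Z, add(Z, SSZ))))))
  [5] S(S(S(S(add(Z, SSZ)))))
  [6] S^6(Z)

Term B:
  start: mul(SSZ, add(SZ, SSZ))
  [1] add(add(SZ, SSZ), mul(SZ, add(SZ, SSZ)))
  [2] add(S(add(Z, SSZ)), mul(SZ, add(SZ, SSZ)))
  [3] S(add(add(Z, SSZ), mul(SZ, add(SZ, SSZ))))
  [4] S(add(SSZ, mul(SZ, add(SZ, SSZ))))
  [5] S(S(add(SZ, mul(SZ, add(SZ, SSZ)))))
  [6] S(S(S(add(Z, mul(SZ, add(SZ, SSZ))))))
  [7] S(S(S(mul(SZ, add(SZ, SSZ)))))
  [8] S(S(S(add(add(SZ, SSZ), mul(Z, add(SZ, SSZ))))))
  [9] S(S(S(add(S(add(Z, SSZ)), mul(Z, add(SZ, SSZ))))))
  [10] S(S(S(S(add(add(Z, SSZ), mul(Z, add(SZ, SSZ)))))))
  [11] S(S(S(S(add(SSZ, mul(Z, add(SZ, SSZ)))))))
  [12] S(S(S(S(S(add(SZ, mul(Z, add(SZ, SSZ))))))))
  [13] S(S(S(S(S(S(add(Z, mul(Z, add(SZ, SSZ)))))))))
  [14] S(S(S(S(S(S(mul(Z, add(SZ, SSZ))))))))
  [15] S^6(Z)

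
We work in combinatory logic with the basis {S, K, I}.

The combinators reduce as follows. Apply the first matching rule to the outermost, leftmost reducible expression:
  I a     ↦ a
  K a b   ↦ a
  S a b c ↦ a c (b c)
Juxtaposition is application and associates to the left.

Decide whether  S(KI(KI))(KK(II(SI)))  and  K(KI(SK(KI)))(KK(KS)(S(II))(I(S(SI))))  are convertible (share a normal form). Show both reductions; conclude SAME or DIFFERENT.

Answer: DIFFERENT — A ⇓ SIK, B ⇓ I

Reduction:
Term A:
  start: S(KI(KI))(KK(II(SI)))
  step 1: SI(KK(II(SI)))
  step 2: SIK

Term B:
  start: K(KI(SK(KI)))(KK(KS)(S(II))(I(S(SI))))
  step 1: KI(SK(KI))
  step 2: I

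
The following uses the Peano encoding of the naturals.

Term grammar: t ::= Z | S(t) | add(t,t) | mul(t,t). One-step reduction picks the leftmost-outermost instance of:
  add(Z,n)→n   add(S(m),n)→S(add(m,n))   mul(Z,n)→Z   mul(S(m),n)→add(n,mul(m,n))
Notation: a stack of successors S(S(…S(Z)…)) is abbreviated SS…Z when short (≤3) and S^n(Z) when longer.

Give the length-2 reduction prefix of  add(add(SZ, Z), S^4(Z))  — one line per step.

  start: add(add(SZ, Z), S^4(Z))
  [1] add(S(add(Z, Z)), S^4(Z))
  [2] S(add(add(Z, Z), S^4(Z)))

Answer: after 2 steps: S(add(add(Z, Z), S^4(Z)))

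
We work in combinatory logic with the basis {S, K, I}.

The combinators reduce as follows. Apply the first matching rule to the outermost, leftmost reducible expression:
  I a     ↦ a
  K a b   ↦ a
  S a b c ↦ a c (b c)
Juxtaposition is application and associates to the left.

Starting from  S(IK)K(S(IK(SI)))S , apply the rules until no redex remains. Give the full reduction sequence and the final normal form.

  start: S(IK)K(S(IK(SI)))S
  step 1: IK(S(IK(SI)))(K(S(IK(SI))))S
  step 2: K(S(IK(SI)))(K(S(IK(SI))))S
  step 3: S(IK(SI))S
  step 4: S(K(SI))S

Answer: normal form = S(K(SI))S  (in 4 steps)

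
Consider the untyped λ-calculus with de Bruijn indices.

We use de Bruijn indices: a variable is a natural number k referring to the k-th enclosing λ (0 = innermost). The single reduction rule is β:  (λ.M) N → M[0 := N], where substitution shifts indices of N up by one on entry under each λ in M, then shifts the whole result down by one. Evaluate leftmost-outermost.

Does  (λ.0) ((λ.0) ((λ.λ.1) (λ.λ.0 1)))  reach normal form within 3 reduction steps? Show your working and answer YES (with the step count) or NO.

  start: (λ.0) ((λ.0) ((λ.λ.1) (λ.λ.0 1)))
  →1  (λ.0) ((λ.λ.1) (λ.λ.0 1))
  →2  (λ.λ.1) (λ.λ.0 1)
  →3  λ.λ.λ.0 1

Answer: YES — reaches normal form λ.λ.λ.0 1 in 3 ≤ 3 steps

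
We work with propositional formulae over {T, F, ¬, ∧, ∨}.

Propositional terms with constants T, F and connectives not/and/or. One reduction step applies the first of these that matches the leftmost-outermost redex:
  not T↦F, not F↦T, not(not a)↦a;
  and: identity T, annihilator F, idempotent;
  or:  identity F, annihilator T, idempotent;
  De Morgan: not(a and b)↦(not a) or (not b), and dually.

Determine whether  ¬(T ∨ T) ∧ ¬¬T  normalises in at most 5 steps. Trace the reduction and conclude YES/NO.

  start: ¬(T ∨ T) ∧ ¬¬T
  [1] (¬T ∧ ¬T) ∧ ¬¬T
  [2] ¬T ∧ ¬¬T
  [3] F ∧ ¬¬T
  [4] F

Answer: YES — reaches normal form F in 4 ≤ 5 steps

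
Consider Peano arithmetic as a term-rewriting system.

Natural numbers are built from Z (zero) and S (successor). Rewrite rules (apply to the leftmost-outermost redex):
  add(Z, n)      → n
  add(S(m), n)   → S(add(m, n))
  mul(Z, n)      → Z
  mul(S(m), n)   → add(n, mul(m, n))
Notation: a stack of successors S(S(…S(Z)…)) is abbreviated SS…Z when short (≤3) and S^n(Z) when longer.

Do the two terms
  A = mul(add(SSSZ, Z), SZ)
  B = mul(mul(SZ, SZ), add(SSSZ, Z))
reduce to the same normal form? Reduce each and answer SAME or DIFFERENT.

Answer: SAME — A ⇓ SSSZ, B ⇓ SSSZ

Derivation:
Term A:
  start: mul(add(SSSZ, Z), SZ)
  step 1: mul(S(add(SSZ, Z)), SZ)
  step 2: add(SZ, mul(add(SSZ, Z), SZ))
  step 3: S(add(Z, mul(add(SSZ, Z), SZ)))
  step 4: S(mul(add(SSZ, Z), SZ))
  step 5: S(mul(S(add(SZ, Z)), SZ))
  step 6: S(add(SZ, mul(add(SZ, Z), SZ)))
  step 7: S(S(add(Z, mul(add(SZ, Z), SZ))))
  step 8: S(S(mul(add(SZ, Z), SZ)))
  step 9: S(S(mul(S(add(Z, Z)), SZ)))
  step 10: S(S(add(SZ, mul(add(Z, Z), SZ))))
  step 11: S(S(S(add(Z, mul(add(Z, Z), SZ)))))
  step 12: S(S(S(mul(add(Z, Z), SZ))))
  step 13: S(S(S(mul(Z, SZ))))
  step 14: SSSZ

Term B:
  start: mul(mul(SZ, SZ), add(SSSZ, Z))
  step 1: mul(add(SZ, mul(Z, SZ)), add(SSSZ, Z))
  step 2: mul(S(add(Z, mul(Z, SZ))), add(SSSZ, Z))
  step 3: add(add(SSSZ, Z), mul(add(Z, mul(Z, SZ)), add(SSSZ, Z)))
  step 4: add(S(add(SSZ, Z)), mul(add(Z, mul(Z, SZ)), add(SSSZ, Z)))
  step 5: S(add(add(SSZ, Z), mul(add(Z, mul(Z, SZ)), add(SSSZ, Z))))
  step 6: S(add(S(add(SZ, Z)), mul(add(Z, mul(Z, SZ)), add(SSSZ, Z))))
  step 7: S(S(add(add(SZ, Z), mul(add(Z, mul(Z, SZ)), add(SSSZ, Z)))))
  step 8: S(S(add(S(add(Z, Z)), mul(add(Z, mul(Z, SZ)), add(SSSZ, Z)))))
  step 9: S(S(S(add(add(Z, Z), mul(add(Z, mul(Z, SZ)), add(SSSZ, Z))))))
  step 10: S(S(S(add(Z, mul(add(Z, mul(Z, SZ)), add(SSSZ, Z))))))
  step 11: S(S(S(mul(add(Z, mul(Z, SZ)), add(SSSZ, Z)))))
  step 12: S(S(S(mul(mul(Z, SZ), add(SSSZ, Z)))))
  step 13: S(S(S(mul(Z, add(SSSZ, Z)))))
  step 14: SSSZ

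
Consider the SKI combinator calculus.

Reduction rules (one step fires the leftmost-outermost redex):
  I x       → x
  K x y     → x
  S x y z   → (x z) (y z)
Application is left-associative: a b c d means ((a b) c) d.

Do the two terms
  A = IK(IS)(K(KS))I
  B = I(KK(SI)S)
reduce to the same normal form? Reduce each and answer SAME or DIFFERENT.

Answer: DIFFERENT — A ⇓ SI, B ⇓ KS

Derivation:
Term A:
  start: IK(IS)(K(KS))I
  [1] K(IS)(K(KS))I
  [2] ISI
  [3] SI

Term B:
  start: I(KK(SI)S)
  [1] KK(SI)S
  [2] KS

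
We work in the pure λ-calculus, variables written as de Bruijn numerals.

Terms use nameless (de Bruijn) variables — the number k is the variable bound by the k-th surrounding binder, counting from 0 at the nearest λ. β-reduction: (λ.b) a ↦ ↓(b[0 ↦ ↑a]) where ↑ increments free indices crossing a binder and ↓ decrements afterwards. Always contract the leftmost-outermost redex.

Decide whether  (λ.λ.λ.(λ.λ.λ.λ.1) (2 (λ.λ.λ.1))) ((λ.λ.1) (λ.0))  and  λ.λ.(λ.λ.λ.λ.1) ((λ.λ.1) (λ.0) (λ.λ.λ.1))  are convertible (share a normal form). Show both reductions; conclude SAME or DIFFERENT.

Answer: SAME — A ⇓ λ.λ.λ.λ.λ.1, B ⇓ λ.λ.λ.λ.λ.1

Reduction:
Term A:
  start: (λ.λ.λ.(λ.λ.λ.λ.1) (2 (λ.λ.λ.1))) ((λ.λ.1) (λ.0))
  step 1: λ.λ.(λ.λ.λ.λ.1) ((λ.λ.1) (λ.0) (λ.λ.λ.1))
  step 2: λ.λ.λ.λ.λ.1

Term B:
  start: λ.λ.(λ.λ.λ.λ.1) ((λ.λ.1) (λ.0) (λ.λ.λ.1))
  step 1: λ.λ.λ.λ.λ.1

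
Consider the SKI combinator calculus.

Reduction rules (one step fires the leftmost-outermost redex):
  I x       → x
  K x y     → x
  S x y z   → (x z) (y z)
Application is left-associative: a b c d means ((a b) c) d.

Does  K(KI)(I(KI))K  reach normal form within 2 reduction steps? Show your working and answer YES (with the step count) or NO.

Answer: YES — reaches normal form I in 2 ≤ 2 steps

Reduction:
  start: K(KI)(I(KI))K
  step 1: KIK
  step 2: I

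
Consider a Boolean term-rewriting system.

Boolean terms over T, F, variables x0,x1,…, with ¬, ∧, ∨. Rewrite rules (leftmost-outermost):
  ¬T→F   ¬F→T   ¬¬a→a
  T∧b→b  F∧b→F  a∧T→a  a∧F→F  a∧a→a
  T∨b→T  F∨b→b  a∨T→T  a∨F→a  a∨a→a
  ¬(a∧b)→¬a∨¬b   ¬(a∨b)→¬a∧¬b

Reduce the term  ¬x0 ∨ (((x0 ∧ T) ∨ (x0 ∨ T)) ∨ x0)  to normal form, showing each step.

Answer: normal form = T  (in 5 steps)

Derivation:
  start: ¬x0 ∨ (((x0 ∧ T) ∨ (x0 ∨ T)) ∨ x0)
  [1] ¬x0 ∨ ((x0 ∨ (x0 ∨ T)) ∨ x0)
  [2] ¬x0 ∨ ((x0 ∨ T) ∨ x0)
  [3] ¬x0 ∨ (T ∨ x0)
  [4] ¬x0 ∨ T
  [5] T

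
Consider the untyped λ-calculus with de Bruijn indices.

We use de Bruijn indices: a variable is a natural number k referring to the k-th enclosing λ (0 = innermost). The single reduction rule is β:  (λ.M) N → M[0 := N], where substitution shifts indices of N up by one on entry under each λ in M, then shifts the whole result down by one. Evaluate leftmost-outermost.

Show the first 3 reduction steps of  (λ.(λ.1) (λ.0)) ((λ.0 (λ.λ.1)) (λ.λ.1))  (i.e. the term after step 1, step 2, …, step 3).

Answer: after 3 steps: (λ.λ.1) (λ.λ.1)

Derivation:
  start: (λ.(λ.1) (λ.0)) ((λ.0 (λ.λ.1)) (λ.λ.1))
  →1  (λ.(λ.0 (λ.λ.1)) (λ.λ.1)) (λ.0)
  →2  (λ.0 (λ.λ.1)) (λ.λ.1)
  →3  (λ.λ.1) (λ.λ.1)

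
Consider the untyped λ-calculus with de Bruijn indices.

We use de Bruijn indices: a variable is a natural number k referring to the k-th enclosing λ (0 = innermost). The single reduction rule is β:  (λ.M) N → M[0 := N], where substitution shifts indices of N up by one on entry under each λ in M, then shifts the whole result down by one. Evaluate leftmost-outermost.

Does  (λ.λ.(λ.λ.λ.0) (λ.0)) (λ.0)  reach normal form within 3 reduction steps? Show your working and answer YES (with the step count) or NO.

Answer: YES — reaches normal form λ.λ.λ.0 in 2 ≤ 3 steps

Working:
  start: (λ.λ.(λ.λ.λ.0) (λ.0)) (λ.0)
  [1] λ.(λ.λ.λ.0) (λ.0)
  [2] λ.λ.λ.0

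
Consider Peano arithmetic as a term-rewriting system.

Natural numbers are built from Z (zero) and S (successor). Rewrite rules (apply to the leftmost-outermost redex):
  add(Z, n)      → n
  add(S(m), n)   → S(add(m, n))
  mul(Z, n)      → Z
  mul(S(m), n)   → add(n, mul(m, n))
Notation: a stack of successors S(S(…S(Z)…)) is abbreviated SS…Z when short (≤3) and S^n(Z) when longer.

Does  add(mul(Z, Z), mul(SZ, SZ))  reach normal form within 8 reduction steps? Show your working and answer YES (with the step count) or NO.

  start: add(mul(Z, Z), mul(SZ, SZ))
  step 1: add(Z, mul(SZ, SZ))
  step 2: mul(SZ, SZ)
  step 3: add(SZ, mul(Z, SZ))
  step 4: S(add(Z, mul(Z, SZ)))
  step 5: S(mul(Z, SZ))
  step 6: SZ

Answer: YES — reaches normal form SZ in 6 ≤ 8 steps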